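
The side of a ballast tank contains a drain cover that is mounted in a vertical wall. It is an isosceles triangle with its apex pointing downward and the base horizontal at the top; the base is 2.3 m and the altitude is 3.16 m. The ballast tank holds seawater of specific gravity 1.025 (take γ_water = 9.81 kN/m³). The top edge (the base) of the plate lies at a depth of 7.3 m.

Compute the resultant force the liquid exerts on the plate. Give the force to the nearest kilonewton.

γ = 1.025 × 9.81 = 10.05525 kN/m³.
With the apex down, the centroid sits h/3 = 3.16/3 = 1.05333 m below the base (the top edge), so the centroid depth is h_c = 7.3 + 1.05333 = 8.35333 m.
A = ½ × 2.3 × 3.16 = 3.634 m².
Resultant F = γ·h_c·A = 10.05525 × 8.35333 × 3.634 = 305.237 kN.

F ≈ 305 kN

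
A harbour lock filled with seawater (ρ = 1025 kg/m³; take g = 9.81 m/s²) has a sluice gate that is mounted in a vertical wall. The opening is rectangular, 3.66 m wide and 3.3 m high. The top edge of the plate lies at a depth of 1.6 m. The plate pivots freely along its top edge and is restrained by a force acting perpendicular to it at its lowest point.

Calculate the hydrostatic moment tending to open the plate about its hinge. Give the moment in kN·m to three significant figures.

γ = ρg = 1025 × 9.81 / 1000 = 10.05525 kN/m³.
The centroid lies 3.3/2 = 1.65 m below the top edge, so the centroid depth is h_c = 1.6 + 1.65 = 3.25 m.
A = 3.66 × 3.3 = 12.078 m².
Resultant F = γ·h_c·A = 10.05525 × 3.25 × 12.078 = 394.704 kN.
I_c = b·h³/12 = 3.66 × 3.3³/12 = 10.9608 m⁴.
Centre of pressure: y_p = y_c + I_c/(y_c·A) = 3.25 + 10.9608/(3.25 × 12.078) = 3.25 + 0.279231 = 3.52923 m along the plane.
The resultant acts 1.65 + 0.279231 = 1.92923 m (along the plate) below the hinge at the top edge, so the moment about the hinge is M = F × 1.92923 = 394.704 × 1.92923 = 761.475 kN·m.

M ≈ 761 kN·m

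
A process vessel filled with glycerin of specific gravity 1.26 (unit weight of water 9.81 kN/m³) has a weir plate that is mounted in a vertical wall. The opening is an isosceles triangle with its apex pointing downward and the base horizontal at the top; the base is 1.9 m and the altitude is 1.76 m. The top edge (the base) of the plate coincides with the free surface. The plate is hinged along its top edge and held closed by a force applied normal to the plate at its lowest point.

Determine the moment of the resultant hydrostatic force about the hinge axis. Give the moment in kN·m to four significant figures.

γ = 1.26 × 9.81 = 12.3606 kN/m³.
With the apex down, the centroid sits h/3 = 1.76/3 = 0.586667 m below the base (the top edge), so the centroid depth is h_c = 0.586667 m.
A = ½ × 1.9 × 1.76 = 1.672 m².
Resultant F = γ·h_c·A = 12.3606 × 0.586667 × 1.672 = 12.1246 kN.
I_c = b·h³/36 = 1.9 × 1.76³/36 = 0.287733 m⁴.
Centre of pressure: y_p = y_c + I_c/(y_c·A) = 0.586667 + 0.287733/(0.586667 × 1.672) = 0.586667 + 0.293334 = 0.880001 m along the plane.
The resultant acts 0.586667 + 0.293334 = 0.880001 m (along the plate) below the hinge at the top edge, so the moment about the hinge is M = F × 0.880001 = 12.1246 × 0.880001 = 10.6697 kN·m.

M ≈ 10.67 kN·m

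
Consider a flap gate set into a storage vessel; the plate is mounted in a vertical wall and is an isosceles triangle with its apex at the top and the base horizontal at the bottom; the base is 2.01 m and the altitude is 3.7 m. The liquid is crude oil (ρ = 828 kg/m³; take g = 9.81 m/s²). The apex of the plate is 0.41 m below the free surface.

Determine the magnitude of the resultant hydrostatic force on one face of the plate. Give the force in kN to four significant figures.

F ≈ 86.89 kN

γ = ρg = 828 × 9.81 / 1000 = 8.12268 kN/m³.
With the apex up, the centroid sits 2h/3 = 2 × 3.7/3 = 2.46667 m below the apex, so the centroid depth is h_c = 0.41 + 2.46667 = 2.87667 m.
A = ½ × 2.01 × 3.7 = 3.7185 m².
Resultant F = γ·h_c·A = 8.12268 × 2.87667 × 3.7185 = 86.8875 kN.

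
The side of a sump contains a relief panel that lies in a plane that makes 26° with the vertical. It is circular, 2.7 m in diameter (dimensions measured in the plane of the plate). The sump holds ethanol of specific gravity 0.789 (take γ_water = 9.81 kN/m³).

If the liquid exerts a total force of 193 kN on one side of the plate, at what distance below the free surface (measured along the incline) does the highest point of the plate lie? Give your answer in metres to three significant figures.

y_top ≈ 3.50 m

γ = 0.789 × 9.81 = 7.74009 kN/m³.
A = π(1.35)² = 5.72555 m².
From F = γ·h_c·A, the centroid depth is h_c = 193/(7.74009 × 5.72555) = 4.35506 m.
The plate makes 26° with the vertical, i.e. θ = 90° − 26° = 64° to the horizontal. Measuring y along the incline from the free-surface line, vertical depth h = y·sinθ with sinθ = 0.898794.
Along the incline, y_c = h_c/sinθ = 4.35506/0.898794 = 4.84545 m.
The centroid is at the centre, 1.35 m below the top of the plate, so the highest point sits at y_top = 4.84545 − 1.35 = 3.49545 m along the incline.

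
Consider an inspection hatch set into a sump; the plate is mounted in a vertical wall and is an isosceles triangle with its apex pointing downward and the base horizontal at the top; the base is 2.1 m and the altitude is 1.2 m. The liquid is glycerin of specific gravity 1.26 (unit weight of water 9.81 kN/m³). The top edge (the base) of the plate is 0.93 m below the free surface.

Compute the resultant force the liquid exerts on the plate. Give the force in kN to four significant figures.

F ≈ 20.71 kN

γ = 1.26 × 9.81 = 12.3606 kN/m³.
With the apex down, the centroid sits h/3 = 1.2/3 = 0.4 m below the base (the top edge), so the centroid depth is h_c = 0.93 + 0.4 = 1.33 m.
A = ½ × 2.1 × 1.2 = 1.26 m².
Resultant F = γ·h_c·A = 12.3606 × 1.33 × 1.26 = 20.7139 kN.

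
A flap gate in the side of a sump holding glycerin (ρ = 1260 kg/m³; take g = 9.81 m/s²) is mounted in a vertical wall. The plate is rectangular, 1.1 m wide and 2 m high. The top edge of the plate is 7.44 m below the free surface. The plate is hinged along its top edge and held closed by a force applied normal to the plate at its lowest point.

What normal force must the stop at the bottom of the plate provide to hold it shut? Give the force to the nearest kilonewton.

P ≈ 119 kN

γ = ρg = 1260 × 9.81 / 1000 = 12.3606 kN/m³.
The centroid lies 2/2 = 1 m below the top edge, so the centroid depth is h_c = 7.44 + 1 = 8.44 m.
A = 1.1 × 2 = 2.2 m².
Resultant F = γ·h_c·A = 12.3606 × 8.44 × 2.2 = 229.512 kN.
I_c = b·h³/12 = 1.1 × 2³/12 = 0.733333 m⁴.
Centre of pressure: y_p = y_c + I_c/(y_c·A) = 8.44 + 0.733333/(8.44 × 2.2) = 8.44 + 0.0394945 = 8.47949 m along the plane.
The resultant acts 1 + 0.0394945 = 1.03949 m (along the plate) below the hinge at the top edge, so the moment about the hinge is M = F × 1.03949 = 229.512 × 1.03949 = 238.575 kN·m.
A normal force at the bottom, 2 m from the hinge, must supply this moment: P = 238.575/2 = 119.287 kN.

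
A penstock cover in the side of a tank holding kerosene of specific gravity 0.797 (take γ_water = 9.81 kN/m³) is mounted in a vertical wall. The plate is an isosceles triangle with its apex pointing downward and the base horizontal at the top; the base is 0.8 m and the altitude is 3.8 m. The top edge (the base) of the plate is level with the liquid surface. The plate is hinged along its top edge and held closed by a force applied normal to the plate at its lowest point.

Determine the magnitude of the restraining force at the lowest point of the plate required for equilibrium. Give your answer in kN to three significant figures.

γ = 0.797 × 9.81 = 7.81857 kN/m³.
With the apex down, the centroid sits h/3 = 3.8/3 = 1.26667 m below the base (the top edge), so the centroid depth is h_c = 1.26667 m.
A = ½ × 0.8 × 3.8 = 1.52 m².
Resultant F = γ·h_c·A = 7.81857 × 1.26667 × 1.52 = 15.0534 kN.
I_c = b·h³/36 = 0.8 × 3.8³/36 = 1.21938 m⁴.
Centre of pressure: y_p = y_c + I_c/(y_c·A) = 1.26667 + 1.21938/(1.26667 × 1.52) = 1.26667 + 0.633333 = 1.9 m along the plane.
The resultant acts 1.26667 + 0.633333 = 1.9 m (along the plate) below the hinge at the top edge, so the moment about the hinge is M = F × 1.9 = 15.0534 × 1.9 = 28.6015 kN·m.
A normal force at the bottom, 3.8 m from the hinge, must supply this moment: P = 28.6015/3.8 = 7.52671 kN.

P ≈ 7.53 kN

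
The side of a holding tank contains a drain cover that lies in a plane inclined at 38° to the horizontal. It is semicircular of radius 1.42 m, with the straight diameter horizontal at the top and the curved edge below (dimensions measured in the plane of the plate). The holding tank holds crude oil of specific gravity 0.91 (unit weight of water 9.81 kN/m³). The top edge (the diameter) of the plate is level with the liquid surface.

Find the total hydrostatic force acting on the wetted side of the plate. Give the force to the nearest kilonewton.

γ = 0.91 × 9.81 = 8.9271 kN/m³.
Let θ = 38° be the plate's angle to the horizontal; measure y along the incline from where the plane meets the free surface. Vertical depth h = y·sinθ with sinθ = 0.615661.
The centroid of a semicircle lies 4r/(3π) = 0.602667 m from the diameter, here below the top edge, so y_c = 0.602667 m and h_c = 0.602667 × 0.615661 = 0.371039 m.
A = πr²/2 = π × 1.42²/2 = 3.16735 m².
Resultant F = γ·h_c·A = 8.9271 × 0.371039 × 3.16735 = 10.4912 kN.

F ≈ 10 kN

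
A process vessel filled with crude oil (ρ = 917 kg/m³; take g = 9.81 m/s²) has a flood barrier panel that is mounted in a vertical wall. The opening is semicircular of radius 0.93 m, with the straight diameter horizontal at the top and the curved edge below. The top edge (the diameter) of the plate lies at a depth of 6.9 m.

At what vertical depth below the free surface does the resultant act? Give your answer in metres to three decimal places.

γ = ρg = 917 × 9.81 / 1000 = 8.99577 kN/m³.
The centroid of a semicircle lies 4r/(3π) = 0.394704 m from the diameter, here below the top edge, so the centroid depth is h_c = 6.9 + 0.394704 = 7.2947 m.
A = πr²/2 = π × 0.93²/2 = 1.35858 m².
Resultant F = γ·h_c·A = 8.99577 × 7.2947 × 1.35858 = 89.152 kN.
I_c = (π/8 − 8/(9π))·r⁴ = 0.109757 × 0.93⁴ = 0.0821039 m⁴.
Centre of pressure: y_p = y_c + I_c/(y_c·A) = 7.2947 + 0.0821039/(7.2947 × 1.35858) = 7.2947 + 0.00828459 = 7.30298 m along the plane.

h_p = 7.303 m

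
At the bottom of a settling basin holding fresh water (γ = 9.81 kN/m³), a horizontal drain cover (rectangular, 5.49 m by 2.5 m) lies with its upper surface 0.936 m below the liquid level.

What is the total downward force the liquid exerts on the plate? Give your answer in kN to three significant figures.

γ = 9.81 kN/m³.
The plate is horizontal, so pressure is uniform at p = γ·h = 9.81 × 0.936 = 9.18216 kN/m².
A = 5.49 × 2.5 = 13.725 m².
F = p·A = 9.18216 × 13.725 = 126.025 kN.

F ≈ 126 kN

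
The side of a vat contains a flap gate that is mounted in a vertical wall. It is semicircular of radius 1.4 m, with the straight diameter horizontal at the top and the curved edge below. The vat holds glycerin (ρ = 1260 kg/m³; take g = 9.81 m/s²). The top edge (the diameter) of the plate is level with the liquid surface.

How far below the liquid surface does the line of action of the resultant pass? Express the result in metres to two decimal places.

γ = ρg = 1260 × 9.81 / 1000 = 12.3606 kN/m³.
The centroid of a semicircle lies 4r/(3π) = 0.594178 m from the diameter, here below the top edge, so the centroid depth is h_c = 0.594178 m.
A = πr²/2 = π × 1.4²/2 = 3.07876 m².
Resultant F = γ·h_c·A = 12.3606 × 0.594178 × 3.07876 = 22.6116 kN.
I_c = (π/8 − 8/(9π))·r⁴ = 0.109757 × 1.4⁴ = 0.421642 m⁴.
Centre of pressure: y_p = y_c + I_c/(y_c·A) = 0.594178 + 0.421642/(0.594178 × 3.07876) = 0.594178 + 0.23049 = 0.824668 m along the plane.

h_p = 0.82 m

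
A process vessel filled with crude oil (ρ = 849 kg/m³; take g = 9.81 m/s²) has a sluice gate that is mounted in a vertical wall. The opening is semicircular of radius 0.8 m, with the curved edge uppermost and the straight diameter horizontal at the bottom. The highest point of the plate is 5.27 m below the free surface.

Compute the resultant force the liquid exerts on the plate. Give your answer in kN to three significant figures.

F ≈ 48.0 kN

γ = ρg = 849 × 9.81 / 1000 = 8.32869 kN/m³.
The centroid lies 4r/(3π) = 0.339531 m above the diameter, so r − 4r/(3π) = 0.8 − 0.339531 = 0.460469 m below the topmost point, so the centroid depth is h_c = 5.27 + 0.460469 = 5.73047 m.
A = πr²/2 = π × 0.8²/2 = 1.00531 m².
Resultant F = γ·h_c·A = 8.32869 × 5.73047 × 1.00531 = 47.9807 kN.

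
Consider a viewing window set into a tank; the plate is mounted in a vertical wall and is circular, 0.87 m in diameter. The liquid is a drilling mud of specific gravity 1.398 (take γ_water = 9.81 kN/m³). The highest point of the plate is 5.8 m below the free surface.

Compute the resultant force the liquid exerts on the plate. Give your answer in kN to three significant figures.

γ = 1.398 × 9.81 = 13.71438 kN/m³.
The centroid is at the centre, 0.435 m below the top of the plate, so the centroid depth is h_c = 5.8 + 0.435 = 6.235 m.
A = π(0.435)² = 0.594468 m².
Resultant F = γ·h_c·A = 13.71438 × 6.235 × 0.594468 = 50.8325 kN.

F ≈ 50.8 kN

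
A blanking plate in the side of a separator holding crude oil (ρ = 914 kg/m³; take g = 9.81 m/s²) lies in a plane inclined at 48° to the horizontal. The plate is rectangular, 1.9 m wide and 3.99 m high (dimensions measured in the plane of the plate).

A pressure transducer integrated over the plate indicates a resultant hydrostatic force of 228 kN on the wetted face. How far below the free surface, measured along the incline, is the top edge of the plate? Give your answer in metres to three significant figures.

γ = ρg = 914 × 9.81 / 1000 = 8.96634 kN/m³.
A = 1.9 × 3.99 = 7.581 m².
From F = γ·h_c·A, the centroid depth is h_c = 228/(8.96634 × 7.581) = 3.35423 m.
Let θ = 48° be the plate's angle to the horizontal; measure y along the incline from where the plane meets the free surface. Vertical depth h = y·sinθ with sinθ = 0.743145.
Along the incline, y_c = h_c/sinθ = 3.35423/0.743145 = 4.51356 m.
The centroid lies 3.99/2 = 1.995 m below the top edge, so the top edge sits at y_top = 4.51356 − 1.995 = 2.51856 m along the incline.

y_top ≈ 2.52 m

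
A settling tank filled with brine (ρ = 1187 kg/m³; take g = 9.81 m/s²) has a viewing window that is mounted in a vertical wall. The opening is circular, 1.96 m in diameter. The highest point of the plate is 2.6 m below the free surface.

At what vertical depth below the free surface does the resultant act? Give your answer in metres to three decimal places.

γ = ρg = 1187 × 9.81 / 1000 = 11.64447 kN/m³.
The centroid is at the centre, 0.98 m below the top of the plate, so the centroid depth is h_c = 2.6 + 0.98 = 3.58 m.
A = π(0.98)² = 3.01719 m².
Resultant F = γ·h_c·A = 11.64447 × 3.58 × 3.01719 = 125.778 kN.
I_c = πr⁴/4 = π × 0.98⁴/4 = 0.724426 m⁴.
Centre of pressure: y_p = y_c + I_c/(y_c·A) = 3.58 + 0.724426/(3.58 × 3.01719) = 3.58 + 0.0670669 = 3.64707 m along the plane.

h_p = 3.647 m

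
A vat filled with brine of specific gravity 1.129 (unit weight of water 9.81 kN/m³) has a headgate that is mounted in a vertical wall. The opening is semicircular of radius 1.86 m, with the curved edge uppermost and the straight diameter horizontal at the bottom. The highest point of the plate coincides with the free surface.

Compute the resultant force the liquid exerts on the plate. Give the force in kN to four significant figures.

F ≈ 64.44 kN

γ = 1.129 × 9.81 = 11.07549 kN/m³.
The centroid lies 4r/(3π) = 0.789409 m above the diameter, so r − 4r/(3π) = 1.86 − 0.789409 = 1.07059 m below the topmost point, so the centroid depth is h_c = 1.07059 m.
A = πr²/2 = π × 1.86²/2 = 5.43433 m².
Resultant F = γ·h_c·A = 11.07549 × 1.07059 × 5.43433 = 64.4365 kN.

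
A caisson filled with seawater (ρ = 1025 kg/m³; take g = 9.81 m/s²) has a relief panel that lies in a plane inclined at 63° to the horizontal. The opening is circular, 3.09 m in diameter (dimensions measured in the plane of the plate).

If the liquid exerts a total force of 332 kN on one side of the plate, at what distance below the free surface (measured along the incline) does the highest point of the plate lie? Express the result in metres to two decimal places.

γ = ρg = 1025 × 9.81 / 1000 = 10.05525 kN/m³.
A = π(1.545)² = 7.49906 m².
From F = γ·h_c·A, the centroid depth is h_c = 332/(10.05525 × 7.49906) = 4.4029 m.
Let θ = 63° be the plate's angle to the horizontal; measure y along the incline from where the plane meets the free surface. Vertical depth h = y·sinθ with sinθ = 0.891007.
Along the incline, y_c = h_c/sinθ = 4.4029/0.891007 = 4.94149 m.
The centroid is at the centre, 1.545 m below the top of the plate, so the highest point sits at y_top = 4.94149 − 1.545 = 3.39649 m along the incline.

y_top ≈ 3.40 m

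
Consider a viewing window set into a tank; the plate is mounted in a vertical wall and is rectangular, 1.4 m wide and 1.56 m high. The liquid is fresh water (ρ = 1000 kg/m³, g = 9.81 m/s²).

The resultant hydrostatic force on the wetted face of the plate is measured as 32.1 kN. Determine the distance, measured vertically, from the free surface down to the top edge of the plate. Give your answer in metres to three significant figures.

d_top ≈ 0.718 m

γ = ρg = 1000 × 9.81 = 9810 N/m³ = 9.81 kN/m³.
A = 1.4 × 1.56 = 2.184 m².
From F = γ·h_c·A, the centroid depth is h_c = 32.1/(9.81 × 2.184) = 1.49825 m.
The centroid lies 1.56/2 = 0.78 m below the top edge, so the top edge sits at h_top = 1.49825 − 0.78 = 0.71825 m below the surface.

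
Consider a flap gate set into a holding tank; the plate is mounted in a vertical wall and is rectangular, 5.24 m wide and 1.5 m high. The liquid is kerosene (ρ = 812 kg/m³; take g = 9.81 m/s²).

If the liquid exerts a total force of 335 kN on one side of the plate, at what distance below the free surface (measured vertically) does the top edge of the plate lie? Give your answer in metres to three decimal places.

γ = ρg = 812 × 9.81 / 1000 = 7.96572 kN/m³.
A = 5.24 × 1.5 = 7.86 m².
From F = γ·h_c·A, the centroid depth is h_c = 335/(7.96572 × 7.86) = 5.35054 m.
The centroid lies 1.5/2 = 0.75 m below the top edge, so the top edge sits at h_top = 5.35054 − 0.75 = 4.60054 m below the surface.

d_top ≈ 4.601 m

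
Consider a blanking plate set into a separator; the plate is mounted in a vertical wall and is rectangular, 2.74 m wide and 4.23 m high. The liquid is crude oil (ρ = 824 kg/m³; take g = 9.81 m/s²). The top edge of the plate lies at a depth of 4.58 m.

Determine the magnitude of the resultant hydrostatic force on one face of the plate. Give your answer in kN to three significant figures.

γ = ρg = 824 × 9.81 / 1000 = 8.08344 kN/m³.
The centroid lies 4.23/2 = 2.115 m below the top edge, so the centroid depth is h_c = 4.58 + 2.115 = 6.695 m.
A = 2.74 × 4.23 = 11.5902 m².
Resultant F = γ·h_c·A = 8.08344 × 6.695 × 11.5902 = 627.246 kN.

F ≈ 627 kN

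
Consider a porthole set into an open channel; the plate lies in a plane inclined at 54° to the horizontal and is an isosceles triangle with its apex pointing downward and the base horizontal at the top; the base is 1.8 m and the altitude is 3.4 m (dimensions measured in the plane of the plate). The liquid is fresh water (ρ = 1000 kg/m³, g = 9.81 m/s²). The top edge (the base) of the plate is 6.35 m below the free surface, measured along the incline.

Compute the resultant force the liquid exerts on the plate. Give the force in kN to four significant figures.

F ≈ 181.7 kN

γ = ρg = 1000 × 9.81 = 9810 N/m³ = 9.81 kN/m³.
Let θ = 54° be the plate's angle to the horizontal; measure y along the incline from where the plane meets the free surface. Vertical depth h = y·sinθ with sinθ = 0.809017.
With the apex down, the centroid sits h/3 = 3.4/3 = 1.13333 m below the base (the top edge), so y_c = 6.35 + 1.13333 = 7.48333 m and h_c = 7.48333 × 0.809017 = 6.05414 m.
A = ½ × 1.8 × 3.4 = 3.06 m².
Resultant F = γ·h_c·A = 9.81 × 6.05414 × 3.06 = 181.737 kN.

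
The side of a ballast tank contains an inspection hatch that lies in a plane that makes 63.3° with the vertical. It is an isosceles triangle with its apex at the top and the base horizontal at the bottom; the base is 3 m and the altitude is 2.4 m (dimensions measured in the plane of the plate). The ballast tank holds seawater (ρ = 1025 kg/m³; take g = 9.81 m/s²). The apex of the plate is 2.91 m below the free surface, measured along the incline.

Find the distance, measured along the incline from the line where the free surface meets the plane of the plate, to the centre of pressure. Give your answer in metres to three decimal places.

y_p = 4.581 m

γ = ρg = 1025 × 9.81 / 1000 = 10.05525 kN/m³.
The plate makes 63.3° with the vertical, i.e. θ = 90° − 63.3° = 26.7° to the horizontal. Measuring y along the incline from the free-surface line, vertical depth h = y·sinθ with sinθ = 0.449319.
With the apex up, the centroid sits 2h/3 = 2 × 2.4/3 = 1.6 m below the apex, so y_c = 2.91 + 1.6 = 4.51 m and h_c = 4.51 × 0.449319 = 2.02643 m.
A = ½ × 3 × 2.4 = 3.6 m².
Resultant F = γ·h_c·A = 10.05525 × 2.02643 × 3.6 = 73.3545 kN.
I_c = b·h³/36 = 3 × 2.4³/36 = 1.152 m⁴.
Centre of pressure: y_p = y_c + I_c/(y_c·A) = 4.51 + 1.152/(4.51 × 3.6) = 4.51 + 0.0709534 = 4.58095 m along the plane.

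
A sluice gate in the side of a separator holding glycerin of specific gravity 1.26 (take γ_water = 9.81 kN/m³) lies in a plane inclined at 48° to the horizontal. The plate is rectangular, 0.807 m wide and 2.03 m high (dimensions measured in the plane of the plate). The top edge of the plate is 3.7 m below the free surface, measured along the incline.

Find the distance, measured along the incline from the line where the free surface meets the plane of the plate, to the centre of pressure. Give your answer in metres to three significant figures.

γ = 1.26 × 9.81 = 12.3606 kN/m³.
Let θ = 48° be the plate's angle to the horizontal; measure y along the incline from where the plane meets the free surface. Vertical depth h = y·sinθ with sinθ = 0.743145.
The centroid lies 2.03/2 = 1.015 m below the top edge, so y_c = 3.7 + 1.015 = 4.715 m and h_c = 4.715 × 0.743145 = 3.50393 m.
A = 0.807 × 2.03 = 1.63821 m².
Resultant F = γ·h_c·A = 12.3606 × 3.50393 × 1.63821 = 70.952 kN.
I_c = b·h³/12 = 0.807 × 2.03³/12 = 0.562575 m⁴.
Centre of pressure: y_p = y_c + I_c/(y_c·A) = 4.715 + 0.562575/(4.715 × 1.63821) = 4.715 + 0.0728332 = 4.78783 m along the plane.

y_p = 4.79 m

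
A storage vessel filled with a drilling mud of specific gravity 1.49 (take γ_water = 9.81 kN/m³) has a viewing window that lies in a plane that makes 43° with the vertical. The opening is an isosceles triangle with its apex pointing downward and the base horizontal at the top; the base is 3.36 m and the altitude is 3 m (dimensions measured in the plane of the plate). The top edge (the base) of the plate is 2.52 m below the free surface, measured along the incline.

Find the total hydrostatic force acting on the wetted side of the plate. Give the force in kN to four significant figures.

γ = 1.49 × 9.81 = 14.6169 kN/m³.
The plate makes 43° with the vertical, i.e. θ = 90° − 43° = 47° to the horizontal. Measuring y along the incline from the free-surface line, vertical depth h = y·sinθ with sinθ = 0.731354.
With the apex down, the centroid sits h/3 = 3/3 = 1 m below the base (the top edge), so y_c = 2.52 + 1 = 3.52 m and h_c = 3.52 × 0.731354 = 2.57437 m.
A = ½ × 3.36 × 3 = 5.04 m².
Resultant F = γ·h_c·A = 14.6169 × 2.57437 × 5.04 = 189.652 kN.

F ≈ 189.7 kN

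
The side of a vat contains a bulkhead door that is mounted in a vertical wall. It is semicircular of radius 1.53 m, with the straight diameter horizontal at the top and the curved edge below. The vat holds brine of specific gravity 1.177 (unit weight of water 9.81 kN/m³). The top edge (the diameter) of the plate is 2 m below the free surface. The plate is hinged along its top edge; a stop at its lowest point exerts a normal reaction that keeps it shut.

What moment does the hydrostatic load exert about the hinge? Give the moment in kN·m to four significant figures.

M ≈ 79.99 kN·m

γ = 1.177 × 9.81 = 11.54637 kN/m³.
The centroid of a semicircle lies 4r/(3π) = 0.649352 m from the diameter, here below the top edge, so the centroid depth is h_c = 2 + 0.649352 = 2.64935 m.
A = πr²/2 = π × 1.53²/2 = 3.67708 m².
Resultant F = γ·h_c·A = 11.54637 × 2.64935 × 3.67708 = 112.483 kN.
I_c = (π/8 − 8/(9π))·r⁴ = 0.109757 × 1.53⁴ = 0.601448 m⁴.
Centre of pressure: y_p = y_c + I_c/(y_c·A) = 2.64935 + 0.601448/(2.64935 × 3.67708) = 2.64935 + 0.0617384 = 2.71109 m along the plane.
The resultant acts 0.649352 + 0.0617384 = 0.71109 m (along the plate) below the hinge at the top edge, so the moment about the hinge is M = F × 0.71109 = 112.483 × 0.71109 = 79.9855 kN·m.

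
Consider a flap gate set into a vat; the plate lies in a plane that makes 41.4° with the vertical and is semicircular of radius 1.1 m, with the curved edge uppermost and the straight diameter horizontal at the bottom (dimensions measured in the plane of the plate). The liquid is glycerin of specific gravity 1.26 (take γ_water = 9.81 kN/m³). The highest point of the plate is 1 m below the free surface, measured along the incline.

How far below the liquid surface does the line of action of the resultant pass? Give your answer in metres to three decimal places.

h_p = 1.264 m

γ = 1.26 × 9.81 = 12.3606 kN/m³.
The plate makes 41.4° with the vertical, i.e. θ = 90° − 41.4° = 48.6° to the horizontal. Measuring y along the incline from the free-surface line, vertical depth h = y·sinθ with sinθ = 0.750111.
The centroid lies 4r/(3π) = 0.466854 m above the diameter, so r − 4r/(3π) = 1.1 − 0.466854 = 0.633146 m below the topmost point, so y_c = 1 + 0.633146 = 1.63315 m and h_c = 1.63315 × 0.750111 = 1.22504 m.
A = πr²/2 = π × 1.1²/2 = 1.90066 m².
Resultant F = γ·h_c·A = 12.3606 × 1.22504 × 1.90066 = 28.7802 kN.
I_c = (π/8 − 8/(9π))·r⁴ = 0.109757 × 1.1⁴ = 0.160695 m⁴.
Centre of pressure: y_p = y_c + I_c/(y_c·A) = 1.63315 + 0.160695/(1.63315 × 1.90066) = 1.63315 + 0.0517692 = 1.68492 m along the plane.
Vertically, h_p = y_p·sinθ = 1.68492 × 0.750111 = 1.26388 m.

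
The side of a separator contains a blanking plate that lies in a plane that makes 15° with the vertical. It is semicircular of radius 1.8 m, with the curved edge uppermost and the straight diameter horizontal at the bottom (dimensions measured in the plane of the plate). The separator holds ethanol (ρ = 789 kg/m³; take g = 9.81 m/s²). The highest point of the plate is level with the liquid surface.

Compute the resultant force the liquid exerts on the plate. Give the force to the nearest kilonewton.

F ≈ 39 kN

γ = ρg = 789 × 9.81 / 1000 = 7.74009 kN/m³.
The plate makes 15° with the vertical, i.e. θ = 90° − 15° = 75° to the horizontal. Measuring y along the incline from the free-surface line, vertical depth h = y·sinθ with sinθ = 0.965926.
The centroid lies 4r/(3π) = 0.763944 m above the diameter, so r − 4r/(3π) = 1.8 − 0.763944 = 1.03606 m below the topmost point, so y_c = 1.03606 m and h_c = 1.03606 × 0.965926 = 1.00076 m.
A = πr²/2 = π × 1.8²/2 = 5.08938 m².
Resultant F = γ·h_c·A = 7.74009 × 1.00076 × 5.08938 = 39.4222 kN.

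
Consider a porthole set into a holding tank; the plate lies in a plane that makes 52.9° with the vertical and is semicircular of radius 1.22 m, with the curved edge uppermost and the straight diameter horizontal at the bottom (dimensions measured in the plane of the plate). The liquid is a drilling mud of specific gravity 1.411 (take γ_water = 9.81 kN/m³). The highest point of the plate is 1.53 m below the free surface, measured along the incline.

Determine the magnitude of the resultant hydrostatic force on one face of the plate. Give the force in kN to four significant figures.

F ≈ 43.58 kN

γ = 1.411 × 9.81 = 13.84191 kN/m³.
The plate makes 52.9° with the vertical, i.e. θ = 90° − 52.9° = 37.1° to the horizontal. Measuring y along the incline from the free-surface line, vertical depth h = y·sinθ with sinθ = 0.603208.
The centroid lies 4r/(3π) = 0.517784 m above the diameter, so r − 4r/(3π) = 1.22 − 0.517784 = 0.702216 m below the topmost point, so y_c = 1.53 + 0.702216 = 2.23222 m and h_c = 2.23222 × 0.603208 = 1.34649 m.
A = πr²/2 = π × 1.22²/2 = 2.33797 m².
Resultant F = γ·h_c·A = 13.84191 × 1.34649 × 2.33797 = 43.5751 kN.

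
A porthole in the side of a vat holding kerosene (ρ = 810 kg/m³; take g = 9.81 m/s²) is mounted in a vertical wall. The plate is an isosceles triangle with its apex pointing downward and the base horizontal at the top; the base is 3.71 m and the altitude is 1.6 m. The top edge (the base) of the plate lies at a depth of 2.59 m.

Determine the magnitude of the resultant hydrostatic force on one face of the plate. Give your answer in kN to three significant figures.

F ≈ 73.7 kN

γ = ρg = 810 × 9.81 / 1000 = 7.9461 kN/m³.
With the apex down, the centroid sits h/3 = 1.6/3 = 0.533333 m below the base (the top edge), so the centroid depth is h_c = 2.59 + 0.533333 = 3.12333 m.
A = ½ × 3.71 × 1.6 = 2.968 m².
Resultant F = γ·h_c·A = 7.9461 × 3.12333 × 2.968 = 73.6607 kN.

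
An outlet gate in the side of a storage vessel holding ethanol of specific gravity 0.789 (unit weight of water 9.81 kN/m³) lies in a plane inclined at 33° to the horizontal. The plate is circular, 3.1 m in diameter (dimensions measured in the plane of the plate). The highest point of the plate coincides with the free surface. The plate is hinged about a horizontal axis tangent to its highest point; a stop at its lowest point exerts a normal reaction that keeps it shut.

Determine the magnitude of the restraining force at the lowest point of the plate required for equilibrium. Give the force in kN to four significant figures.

γ = 0.789 × 9.81 = 7.74009 kN/m³.
Let θ = 33° be the plate's angle to the horizontal; measure y along the incline from where the plane meets the free surface. Vertical depth h = y·sinθ with sinθ = 0.544639.
The centroid is at the centre, 1.55 m below the top of the plate, so y_c = 1.55 m and h_c = 1.55 × 0.544639 = 0.84419 m.
A = π(1.55)² = 7.54768 m².
Resultant F = γ·h_c·A = 7.74009 × 0.84419 × 7.54768 = 49.3173 kN.
I_c = πr⁴/4 = π × 1.55⁴/4 = 4.53332 m⁴.
Centre of pressure: y_p = y_c + I_c/(y_c·A) = 1.55 + 4.53332/(1.55 × 7.54768) = 1.55 + 0.3875 = 1.9375 m along the plane.
The resultant acts 1.55 + 0.3875 = 1.9375 m (along the plate) below the hinge at the top edge, so the moment about the hinge is M = F × 1.9375 = 49.3173 × 1.9375 = 95.5523 kN·m.
A normal force at the bottom, 3.1 m from the hinge, must supply this moment: P = 95.5523/3.1 = 30.8233 kN.

P ≈ 30.82 kN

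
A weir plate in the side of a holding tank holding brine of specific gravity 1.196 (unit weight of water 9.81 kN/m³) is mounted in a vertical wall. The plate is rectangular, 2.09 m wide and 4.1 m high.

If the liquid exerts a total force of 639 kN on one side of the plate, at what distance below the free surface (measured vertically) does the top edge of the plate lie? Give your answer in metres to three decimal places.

d_top ≈ 4.306 m

γ = 1.196 × 9.81 = 11.73276 kN/m³.
A = 2.09 × 4.1 = 8.569 m².
From F = γ·h_c·A, the centroid depth is h_c = 639/(11.73276 × 8.569) = 6.3558 m.
The centroid lies 4.1/2 = 2.05 m below the top edge, so the top edge sits at h_top = 6.3558 − 2.05 = 4.3058 m below the surface.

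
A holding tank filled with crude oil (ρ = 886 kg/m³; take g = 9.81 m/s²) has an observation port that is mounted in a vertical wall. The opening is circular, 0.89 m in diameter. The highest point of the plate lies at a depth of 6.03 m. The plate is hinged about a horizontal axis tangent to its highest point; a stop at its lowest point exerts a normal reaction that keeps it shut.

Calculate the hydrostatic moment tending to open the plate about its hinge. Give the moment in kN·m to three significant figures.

M ≈ 15.8 kN·m

γ = ρg = 886 × 9.81 / 1000 = 8.69166 kN/m³.
The centroid is at the centre, 0.445 m below the top of the plate, so the centroid depth is h_c = 6.03 + 0.445 = 6.475 m.
A = π(0.445)² = 0.622114 m².
Resultant F = γ·h_c·A = 8.69166 × 6.475 × 0.622114 = 35.0116 kN.
I_c = πr⁴/4 = π × 0.445⁴/4 = 0.0307985 m⁴.
Centre of pressure: y_p = y_c + I_c/(y_c·A) = 6.475 + 0.0307985/(6.475 × 0.622114) = 6.475 + 0.00764575 = 6.48265 m along the plane.
The resultant acts 0.445 + 0.00764575 = 0.452646 m (along the plate) below the hinge at the top edge, so the moment about the hinge is M = F × 0.452646 = 35.0116 × 0.452646 = 15.8479 kN·m.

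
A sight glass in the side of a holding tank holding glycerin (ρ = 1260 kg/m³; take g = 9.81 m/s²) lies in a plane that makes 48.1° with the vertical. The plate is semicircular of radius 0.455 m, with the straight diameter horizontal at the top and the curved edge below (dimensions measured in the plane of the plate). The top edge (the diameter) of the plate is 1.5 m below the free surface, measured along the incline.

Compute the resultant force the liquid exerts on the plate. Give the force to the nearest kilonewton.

γ = ρg = 1260 × 9.81 / 1000 = 12.3606 kN/m³.
The plate makes 48.1° with the vertical, i.e. θ = 90° − 48.1° = 41.9° to the horizontal. Measuring y along the incline from the free-surface line, vertical depth h = y·sinθ with sinθ = 0.667833.
The centroid of a semicircle lies 4r/(3π) = 0.193108 m from the diameter, here below the top edge, so y_c = 1.5 + 0.193108 = 1.69311 m and h_c = 1.69311 × 0.667833 = 1.13071 m.
A = πr²/2 = π × 0.455²/2 = 0.325194 m².
Resultant F = γ·h_c·A = 12.3606 × 1.13071 × 0.325194 = 4.54499 kN.

F ≈ 5 kN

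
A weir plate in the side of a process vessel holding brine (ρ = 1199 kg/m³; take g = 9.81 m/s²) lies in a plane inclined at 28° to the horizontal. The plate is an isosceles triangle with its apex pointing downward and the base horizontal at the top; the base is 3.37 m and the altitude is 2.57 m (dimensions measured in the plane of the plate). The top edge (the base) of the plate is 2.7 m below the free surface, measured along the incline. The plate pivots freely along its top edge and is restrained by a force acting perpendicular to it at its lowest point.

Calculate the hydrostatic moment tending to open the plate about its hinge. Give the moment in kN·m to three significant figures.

M ≈ 81.6 kN·m

γ = ρg = 1199 × 9.81 / 1000 = 11.76219 kN/m³.
Let θ = 28° be the plate's angle to the horizontal; measure y along the incline from where the plane meets the free surface. Vertical depth h = y·sinθ with sinθ = 0.469472.
With the apex down, the centroid sits h/3 = 2.57/3 = 0.856667 m below the base (the top edge), so y_c = 2.7 + 0.856667 = 3.55667 m and h_c = 3.55667 × 0.469472 = 1.66976 m.
A = ½ × 3.37 × 2.57 = 4.33045 m².
Resultant F = γ·h_c·A = 11.76219 × 1.66976 × 4.33045 = 85.0502 kN.
I_c = b·h³/36 = 3.37 × 2.57³/36 = 1.58901 m⁴.
Centre of pressure: y_p = y_c + I_c/(y_c·A) = 3.55667 + 1.58901/(3.55667 × 4.33045) = 3.55667 + 0.103169 = 3.65984 m along the plane.
The resultant acts 0.856667 + 0.103169 = 0.959836 m (along the plate) below the hinge at the top edge, so the moment about the hinge is M = F × 0.959836 = 85.0502 × 0.959836 = 81.6342 kN·m.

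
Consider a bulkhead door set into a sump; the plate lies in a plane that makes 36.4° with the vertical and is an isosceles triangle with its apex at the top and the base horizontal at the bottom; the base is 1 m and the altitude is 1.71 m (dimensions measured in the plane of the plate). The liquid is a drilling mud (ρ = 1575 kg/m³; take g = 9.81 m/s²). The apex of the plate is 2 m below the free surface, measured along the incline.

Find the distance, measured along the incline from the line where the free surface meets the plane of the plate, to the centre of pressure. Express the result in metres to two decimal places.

y_p = 3.19 m

γ = ρg = 1575 × 9.81 / 1000 = 15.45075 kN/m³.
The plate makes 36.4° with the vertical, i.e. θ = 90° − 36.4° = 53.6° to the horizontal. Measuring y along the incline from the free-surface line, vertical depth h = y·sinθ with sinθ = 0.804894.
With the apex up, the centroid sits 2h/3 = 2 × 1.71/3 = 1.14 m below the apex, so y_c = 2 + 1.14 = 3.14 m and h_c = 3.14 × 0.804894 = 2.52737 m.
A = ½ × 1 × 1.71 = 0.855 m².
Resultant F = γ·h_c·A = 15.45075 × 2.52737 × 0.855 = 33.3875 kN.
I_c = b·h³/36 = 1 × 1.71³/36 = 0.138895 m⁴.
Centre of pressure: y_p = y_c + I_c/(y_c·A) = 3.14 + 0.138895/(3.14 × 0.855) = 3.14 + 0.0517358 = 3.19174 m along the plane.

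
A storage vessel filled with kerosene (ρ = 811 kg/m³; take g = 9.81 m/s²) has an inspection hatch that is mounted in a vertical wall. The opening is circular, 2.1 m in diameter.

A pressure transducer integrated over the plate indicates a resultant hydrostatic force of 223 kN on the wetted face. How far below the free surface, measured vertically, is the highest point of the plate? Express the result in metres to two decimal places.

d_top ≈ 7.04 m

γ = ρg = 811 × 9.81 / 1000 = 7.95591 kN/m³.
A = π(1.05)² = 3.46361 m².
From F = γ·h_c·A, the centroid depth is h_c = 223/(7.95591 × 3.46361) = 8.09256 m.
The centroid is at the centre, 1.05 m below the top of the plate, so the highest point sits at h_top = 8.09256 − 1.05 = 7.04256 m below the surface.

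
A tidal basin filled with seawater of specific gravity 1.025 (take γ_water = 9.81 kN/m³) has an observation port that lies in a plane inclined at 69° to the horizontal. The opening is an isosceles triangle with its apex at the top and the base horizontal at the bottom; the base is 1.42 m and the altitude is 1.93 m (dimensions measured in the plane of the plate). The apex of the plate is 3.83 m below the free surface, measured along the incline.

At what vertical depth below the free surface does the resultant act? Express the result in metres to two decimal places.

h_p = 4.81 m

γ = 1.025 × 9.81 = 10.05525 kN/m³.
Let θ = 69° be the plate's angle to the horizontal; measure y along the incline from where the plane meets the free surface. Vertical depth h = y·sinθ with sinθ = 0.933580.
With the apex up, the centroid sits 2h/3 = 2 × 1.93/3 = 1.28667 m below the apex, so y_c = 3.83 + 1.28667 = 5.11667 m and h_c = 5.11667 × 0.933580 = 4.77682 m.
A = ½ × 1.42 × 1.93 = 1.3703 m².
Resultant F = γ·h_c·A = 10.05525 × 4.77682 × 1.3703 = 65.8184 kN.
I_c = b·h³/36 = 1.42 × 1.93³/36 = 0.283568 m⁴.
Centre of pressure: y_p = y_c + I_c/(y_c·A) = 5.11667 + 0.283568/(5.11667 × 1.3703) = 5.11667 + 0.040444 = 5.15711 m along the plane.
Vertically, h_p = y_p·sinθ = 5.15711 × 0.933580 = 4.81457 m.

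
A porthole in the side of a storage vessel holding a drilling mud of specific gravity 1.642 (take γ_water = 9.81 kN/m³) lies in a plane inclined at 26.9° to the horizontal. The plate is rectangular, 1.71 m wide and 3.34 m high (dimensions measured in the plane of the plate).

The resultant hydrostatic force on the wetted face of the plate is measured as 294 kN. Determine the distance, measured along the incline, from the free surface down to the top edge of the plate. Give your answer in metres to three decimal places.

y_top ≈ 5.393 m

γ = 1.642 × 9.81 = 16.10802 kN/m³.
A = 1.71 × 3.34 = 5.7114 m².
From F = γ·h_c·A, the centroid depth is h_c = 294/(16.10802 × 5.7114) = 3.19567 m.
Let θ = 26.9° be the plate's angle to the horizontal; measure y along the incline from where the plane meets the free surface. Vertical depth h = y·sinθ with sinθ = 0.452435.
Along the incline, y_c = h_c/sinθ = 3.19567/0.452435 = 7.06327 m.
The centroid lies 3.34/2 = 1.67 m below the top edge, so the top edge sits at y_top = 7.06327 − 1.67 = 5.39327 m along the incline.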